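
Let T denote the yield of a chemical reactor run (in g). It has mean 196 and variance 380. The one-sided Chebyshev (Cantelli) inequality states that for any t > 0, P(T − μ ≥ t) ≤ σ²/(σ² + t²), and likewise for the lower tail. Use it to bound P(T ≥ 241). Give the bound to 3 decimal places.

0.158

Here σ² = 380 and t = 45, so σ² + t² = 2405.
Cantelli's bound: 380/2405 = 0.1580.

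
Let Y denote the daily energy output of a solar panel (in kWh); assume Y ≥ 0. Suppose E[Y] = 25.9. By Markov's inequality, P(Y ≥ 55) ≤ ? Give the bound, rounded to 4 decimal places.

Markov's inequality: for a non-negative random variable, P(Y ≥ a) ≤ E[Y]/a.
Here E[Y] = 25.9 and a = 55, so the bound is 25.9/55 = 0.4709.

0.4709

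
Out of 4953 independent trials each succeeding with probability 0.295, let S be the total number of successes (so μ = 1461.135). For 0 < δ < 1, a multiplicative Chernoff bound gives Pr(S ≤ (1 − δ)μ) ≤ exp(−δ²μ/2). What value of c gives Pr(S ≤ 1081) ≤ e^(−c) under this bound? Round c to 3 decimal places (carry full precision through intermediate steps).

49.449

Write 1081 = (1 − δ)μ, so δ = 1 − 1081/1461.135 = 0.2601642…
Then the exponent is δ²μ/2 = (μ − 1081)²/(2μ) = 49.448757.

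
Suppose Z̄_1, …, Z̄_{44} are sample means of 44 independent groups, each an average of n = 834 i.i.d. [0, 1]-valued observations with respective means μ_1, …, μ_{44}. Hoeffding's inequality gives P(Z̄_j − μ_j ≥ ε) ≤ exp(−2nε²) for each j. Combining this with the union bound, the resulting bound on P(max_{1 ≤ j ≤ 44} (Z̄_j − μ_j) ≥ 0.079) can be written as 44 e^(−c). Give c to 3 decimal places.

10.410

Union bound over the 44 events: P(max_{1 ≤ j ≤ 44} (Z̄_j − μ_j) ≥ 0.079) ≤ 44·exp(−2nε²) = 44 exp(−2·834·0.079²).
So c = 2·834·0.079² = 10.4100.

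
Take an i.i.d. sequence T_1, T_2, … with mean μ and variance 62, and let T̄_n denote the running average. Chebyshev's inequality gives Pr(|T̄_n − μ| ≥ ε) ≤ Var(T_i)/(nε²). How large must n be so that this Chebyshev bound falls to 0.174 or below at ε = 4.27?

Require 62/(n·4.27²) ≤ 0.174, i.e. n ≥ 62/(0.174·4.27²) = 19.543.
The smallest integer n is 20.

20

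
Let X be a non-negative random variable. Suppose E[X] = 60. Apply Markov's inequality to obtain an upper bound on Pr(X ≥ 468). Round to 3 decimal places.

0.128

Markov's inequality: for a non-negative random variable, Pr(X ≥ a) ≤ E[X]/a.
Here E[X] = 60 and a = 468, so the bound is 60/468 = 0.1282.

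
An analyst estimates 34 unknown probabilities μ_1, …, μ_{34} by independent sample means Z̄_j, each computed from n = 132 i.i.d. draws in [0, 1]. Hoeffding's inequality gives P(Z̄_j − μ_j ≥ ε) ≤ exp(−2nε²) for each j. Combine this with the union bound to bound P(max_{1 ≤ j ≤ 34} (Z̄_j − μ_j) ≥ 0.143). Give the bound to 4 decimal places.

0.1538

Per-experiment Hoeffding bound: exp(−2·132·0.143²) = exp(−5.39854) = 0.0045232.
Union bound over 34 events: 34·0.0045232 = 0.15379.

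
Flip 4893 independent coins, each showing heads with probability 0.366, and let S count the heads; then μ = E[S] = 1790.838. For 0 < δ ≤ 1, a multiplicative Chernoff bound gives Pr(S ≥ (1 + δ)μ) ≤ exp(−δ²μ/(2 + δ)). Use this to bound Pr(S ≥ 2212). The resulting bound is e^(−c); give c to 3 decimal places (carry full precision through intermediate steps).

Write 2212 = (1 + δ)μ, so δ = 2212/1790.838 − 1 = 0.2351759…
Then the exponent is δ²μ/(2 + δ) = (2212 − μ)² / (μ·(2 + δ)) = 44.312918.

44.313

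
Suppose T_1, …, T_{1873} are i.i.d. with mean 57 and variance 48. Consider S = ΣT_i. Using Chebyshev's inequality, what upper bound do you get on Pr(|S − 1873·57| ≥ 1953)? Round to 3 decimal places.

0.024

Var(S) = n·Var(T_i) = 1873·48 = 89904.
Chebyshev: Pr(|S − 1873·57| ≥ 1953) ≤ Var(S)/1953² = 89904/3814209 = 0.0236.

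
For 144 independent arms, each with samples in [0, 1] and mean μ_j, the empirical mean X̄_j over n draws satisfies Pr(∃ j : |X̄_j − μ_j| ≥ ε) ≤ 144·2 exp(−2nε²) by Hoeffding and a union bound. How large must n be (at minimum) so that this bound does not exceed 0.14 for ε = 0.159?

151

Need 2·144·exp(−2nε²) ≤ 0.14, i.e. exp(−2nε²) ≤ 0.14/288.
So 2nε² ≥ ln(288/0.14) = 7.629073.
Hence n ≥ 7.629073/(2·0.159²) = 150.886.
The smallest integer n is 151.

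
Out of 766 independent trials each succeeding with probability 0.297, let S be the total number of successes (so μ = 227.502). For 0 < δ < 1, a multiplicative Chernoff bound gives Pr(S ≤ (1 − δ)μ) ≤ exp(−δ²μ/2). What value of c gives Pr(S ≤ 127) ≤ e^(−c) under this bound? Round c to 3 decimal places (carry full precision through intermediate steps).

Write 127 = (1 − δ)μ, so δ = 1 − 127/227.502 = 0.4417631…
Then the exponent is δ²μ/2 = (μ − 127)²/(2μ) = 22.199040.

22.199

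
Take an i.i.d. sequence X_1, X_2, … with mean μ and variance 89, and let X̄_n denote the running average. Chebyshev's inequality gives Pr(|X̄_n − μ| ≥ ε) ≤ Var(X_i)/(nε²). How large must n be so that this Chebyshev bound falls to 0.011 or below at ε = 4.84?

Require 89/(n·4.84²) ≤ 0.011, i.e. n ≥ 89/(0.011·4.84²) = 345.387.
The smallest integer n is 346.

346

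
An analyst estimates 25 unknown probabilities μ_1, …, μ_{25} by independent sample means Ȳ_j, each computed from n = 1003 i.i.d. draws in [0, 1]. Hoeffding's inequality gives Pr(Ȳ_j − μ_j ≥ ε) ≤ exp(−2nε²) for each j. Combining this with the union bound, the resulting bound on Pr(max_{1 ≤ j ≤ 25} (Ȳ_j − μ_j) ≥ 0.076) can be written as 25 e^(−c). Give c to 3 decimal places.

11.587

Union bound over the 25 events: Pr(max_{1 ≤ j ≤ 25} (Ȳ_j − μ_j) ≥ 0.076) ≤ 25·exp(−2nε²) = 25 exp(−2·1003·0.076²).
So c = 2·1003·0.076² = 11.5867.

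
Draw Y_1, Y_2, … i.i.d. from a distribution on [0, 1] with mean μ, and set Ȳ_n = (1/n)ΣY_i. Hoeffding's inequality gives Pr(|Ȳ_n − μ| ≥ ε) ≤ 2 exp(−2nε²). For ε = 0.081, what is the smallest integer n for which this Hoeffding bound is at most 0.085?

241

Require 2·exp(−2nε²) ≤ 0.085, i.e. 2nε² ≥ ln(2/0.085) = 3.158251.
So n ≥ 3.158251 / (2·0.081²) = 240.684.
The smallest integer n is 241.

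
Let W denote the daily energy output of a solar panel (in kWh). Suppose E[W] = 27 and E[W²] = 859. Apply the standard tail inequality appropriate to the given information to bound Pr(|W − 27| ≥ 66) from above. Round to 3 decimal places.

The first two moments determine the variance, so Chebyshev's inequality is the sharpest standard bound available.
Var(W) = E[W²] − (E[W])² = 859 − 729 = 130.
Chebyshev's inequality: Pr(|W − μ| ≥ t) ≤ Var(W)/t² = 130/4356 = 0.0298.

0.030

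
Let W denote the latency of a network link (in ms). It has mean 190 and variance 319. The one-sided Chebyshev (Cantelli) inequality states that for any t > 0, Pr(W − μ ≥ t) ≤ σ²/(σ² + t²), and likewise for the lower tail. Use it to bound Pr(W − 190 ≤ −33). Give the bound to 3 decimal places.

Here σ² = 319 and t = 33, so σ² + t² = 1408.
Cantelli's bound: 319/1408 = 0.2266.

0.227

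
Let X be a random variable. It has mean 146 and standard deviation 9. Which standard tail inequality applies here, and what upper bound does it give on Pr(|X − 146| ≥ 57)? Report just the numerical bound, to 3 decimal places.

0.025

Mean and variance are known, so Chebyshev's inequality applies.
Chebyshev: Pr(|X − μ| ≥ t) ≤ Var(X)/t².
Var(X) = σ² = 9² = 81.
Bound = 81 / 3249 = 0.0249.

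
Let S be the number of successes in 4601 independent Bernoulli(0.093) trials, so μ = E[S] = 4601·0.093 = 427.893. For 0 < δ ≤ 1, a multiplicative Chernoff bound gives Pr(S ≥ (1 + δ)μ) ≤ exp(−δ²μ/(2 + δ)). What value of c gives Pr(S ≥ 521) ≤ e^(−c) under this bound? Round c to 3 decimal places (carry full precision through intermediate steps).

9.136

Write 521 = (1 + δ)μ, so δ = 521/427.893 − 1 = 0.2175941…
Then the exponent is δ²μ/(2 + δ) = (521 − μ)² / (μ·(2 + δ)) = 9.135818.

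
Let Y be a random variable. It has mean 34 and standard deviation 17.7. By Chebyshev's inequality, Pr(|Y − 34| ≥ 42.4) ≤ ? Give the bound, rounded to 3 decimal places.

Chebyshev: Pr(|Y − μ| ≥ t) ≤ Var(Y)/t².
Var(Y) = σ² = 17.7² = 313.29.
Bound = 313.29 / 1797.76 = 0.1743.

0.174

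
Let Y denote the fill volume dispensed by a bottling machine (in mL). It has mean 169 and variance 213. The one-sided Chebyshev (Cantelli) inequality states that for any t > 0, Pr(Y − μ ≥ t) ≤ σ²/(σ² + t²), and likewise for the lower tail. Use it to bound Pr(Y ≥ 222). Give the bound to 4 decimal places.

Here σ² = 213 and t = 53, so σ² + t² = 3022.
Cantelli's bound: 213/3022 = 0.0705.

0.0705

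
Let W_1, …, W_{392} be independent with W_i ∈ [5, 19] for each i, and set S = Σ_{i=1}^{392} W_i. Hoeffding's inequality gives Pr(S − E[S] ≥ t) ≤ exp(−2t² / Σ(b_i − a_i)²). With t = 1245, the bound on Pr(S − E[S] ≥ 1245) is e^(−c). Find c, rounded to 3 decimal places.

Σ(b_i − a_i)² = 392·(14)² = 76832.
c = 2t²/76832 = 2·1245²/76832 = 40.3484.

40.348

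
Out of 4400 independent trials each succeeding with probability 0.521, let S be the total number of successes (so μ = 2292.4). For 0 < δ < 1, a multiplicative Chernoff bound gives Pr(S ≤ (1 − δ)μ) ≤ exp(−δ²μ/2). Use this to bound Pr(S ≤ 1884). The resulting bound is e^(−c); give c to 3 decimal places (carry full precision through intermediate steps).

36.379

Write 1884 = (1 − δ)μ, so δ = 1 − 1884/2292.4 = 0.1781539…
Then the exponent is δ²μ/2 = (μ − 1884)²/(2μ) = 36.379026.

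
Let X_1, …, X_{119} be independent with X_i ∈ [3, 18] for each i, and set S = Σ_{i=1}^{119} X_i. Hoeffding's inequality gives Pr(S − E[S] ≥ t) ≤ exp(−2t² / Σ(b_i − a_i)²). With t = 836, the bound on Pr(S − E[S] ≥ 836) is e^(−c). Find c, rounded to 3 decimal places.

Σ(b_i − a_i)² = 119·(15)² = 26775.
c = 2t²/26775 = 2·836²/26775 = 52.2051.

52.205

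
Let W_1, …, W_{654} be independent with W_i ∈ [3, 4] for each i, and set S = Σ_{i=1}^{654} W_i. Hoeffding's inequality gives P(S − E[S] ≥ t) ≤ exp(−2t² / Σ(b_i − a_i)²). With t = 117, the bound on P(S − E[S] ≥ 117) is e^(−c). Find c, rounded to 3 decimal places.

Σ(b_i − a_i)² = 654·(1)² = 654.
c = 2t²/654 = 2·117²/654 = 41.8624.

41.862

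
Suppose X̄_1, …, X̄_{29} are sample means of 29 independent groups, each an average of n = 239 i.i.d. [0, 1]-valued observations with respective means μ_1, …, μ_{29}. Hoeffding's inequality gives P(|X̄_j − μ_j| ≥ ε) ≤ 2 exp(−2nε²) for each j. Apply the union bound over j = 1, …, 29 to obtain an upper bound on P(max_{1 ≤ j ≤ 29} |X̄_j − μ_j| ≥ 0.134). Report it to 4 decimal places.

Per-experiment Hoeffding bound: 2·exp(−2·239·0.134²) = 2·exp(−8.58297) = 0.00037454.
Union bound over 29 events: 29·0.00037454 = 0.01086.

0.0109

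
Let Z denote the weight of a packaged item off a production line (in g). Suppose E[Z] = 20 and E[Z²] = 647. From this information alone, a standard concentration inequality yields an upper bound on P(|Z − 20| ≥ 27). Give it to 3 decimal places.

0.339

The first two moments determine the variance, so Chebyshev's inequality is the sharpest standard bound available.
Var(Z) = E[Z²] − (E[Z])² = 647 − 400 = 247.
Chebyshev's inequality: P(|Z − μ| ≥ t) ≤ Var(Z)/t² = 247/729 = 0.3388.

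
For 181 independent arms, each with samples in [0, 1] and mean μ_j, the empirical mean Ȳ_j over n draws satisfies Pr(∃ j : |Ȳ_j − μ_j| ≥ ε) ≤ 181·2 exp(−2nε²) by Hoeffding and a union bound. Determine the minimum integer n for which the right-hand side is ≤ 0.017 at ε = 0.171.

Need 2·181·exp(−2nε²) ≤ 0.017, i.e. exp(−2nε²) ≤ 0.017/362.
So 2nε² ≥ ln(362/0.017) = 9.966186.
Hence n ≥ 9.966186/(2·0.171²) = 170.415.
The smallest integer n is 171.

171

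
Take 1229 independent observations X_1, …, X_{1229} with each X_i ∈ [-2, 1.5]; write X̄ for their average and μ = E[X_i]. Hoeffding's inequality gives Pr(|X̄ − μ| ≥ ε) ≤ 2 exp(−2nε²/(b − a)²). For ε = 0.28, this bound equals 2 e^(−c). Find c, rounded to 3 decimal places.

15.731

c = 2nε²/(b − a)² = 2·1229·0.28² / 3.5² = 15.7312.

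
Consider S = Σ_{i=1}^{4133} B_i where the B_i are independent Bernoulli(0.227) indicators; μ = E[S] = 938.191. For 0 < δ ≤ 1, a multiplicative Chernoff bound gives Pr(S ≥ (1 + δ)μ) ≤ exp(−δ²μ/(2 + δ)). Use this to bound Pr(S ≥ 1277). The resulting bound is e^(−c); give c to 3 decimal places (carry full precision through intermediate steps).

51.820

Write 1277 = (1 + δ)μ, so δ = 1277/938.191 − 1 = 0.3611301…
Then the exponent is δ²μ/(2 + δ) = (1277 − μ)² / (μ·(2 + δ)) = 51.820154.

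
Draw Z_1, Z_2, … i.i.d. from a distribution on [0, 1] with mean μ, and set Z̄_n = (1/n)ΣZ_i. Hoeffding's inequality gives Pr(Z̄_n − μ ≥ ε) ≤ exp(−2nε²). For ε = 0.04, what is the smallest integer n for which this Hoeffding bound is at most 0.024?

1166

Require exp(−2nε²) ≤ 0.024, i.e. 2nε² ≥ ln(1/0.024) = 3.729701.
So n ≥ 3.729701 / (2·0.04²) = 1165.532.
The smallest integer n is 1166.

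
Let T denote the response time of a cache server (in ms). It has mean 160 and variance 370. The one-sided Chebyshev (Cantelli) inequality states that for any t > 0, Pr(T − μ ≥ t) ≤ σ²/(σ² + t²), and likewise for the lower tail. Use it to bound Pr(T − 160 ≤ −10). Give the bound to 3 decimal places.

0.787

Here σ² = 370 and t = 10, so σ² + t² = 470.
Cantelli's bound: 370/470 = 0.7872.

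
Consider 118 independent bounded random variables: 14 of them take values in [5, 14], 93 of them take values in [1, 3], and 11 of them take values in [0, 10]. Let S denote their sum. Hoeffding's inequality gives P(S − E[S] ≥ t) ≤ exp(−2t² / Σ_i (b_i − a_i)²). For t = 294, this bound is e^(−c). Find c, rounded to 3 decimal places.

Σ(b_i − a_i)² = 14·9² + 93·2² + 11·10² = 2606.
c = 2t² / 2606 = 2·294² / 2606 = 66.3361.

66.336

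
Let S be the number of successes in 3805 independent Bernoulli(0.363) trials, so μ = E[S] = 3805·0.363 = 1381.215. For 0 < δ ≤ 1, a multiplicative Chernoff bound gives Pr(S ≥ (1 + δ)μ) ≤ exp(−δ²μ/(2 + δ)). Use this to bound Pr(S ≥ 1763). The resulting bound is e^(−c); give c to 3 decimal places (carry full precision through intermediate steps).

46.358

Write 1763 = (1 + δ)μ, so δ = 1763/1381.215 − 1 = 0.2764124…
Then the exponent is δ²μ/(2 + δ) = (1763 − μ)² / (μ·(2 + δ)) = 46.358085.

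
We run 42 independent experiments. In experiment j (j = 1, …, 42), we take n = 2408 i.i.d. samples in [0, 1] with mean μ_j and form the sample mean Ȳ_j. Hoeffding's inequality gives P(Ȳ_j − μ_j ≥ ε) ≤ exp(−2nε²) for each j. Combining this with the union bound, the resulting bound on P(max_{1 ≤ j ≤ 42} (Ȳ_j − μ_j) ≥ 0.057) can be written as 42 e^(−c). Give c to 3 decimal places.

Union bound over the 42 events: P(max_{1 ≤ j ≤ 42} (Ȳ_j − μ_j) ≥ 0.057) ≤ 42·exp(−2nε²) = 42 exp(−2·2408·0.057²).
So c = 2·2408·0.057² = 15.6472.

15.647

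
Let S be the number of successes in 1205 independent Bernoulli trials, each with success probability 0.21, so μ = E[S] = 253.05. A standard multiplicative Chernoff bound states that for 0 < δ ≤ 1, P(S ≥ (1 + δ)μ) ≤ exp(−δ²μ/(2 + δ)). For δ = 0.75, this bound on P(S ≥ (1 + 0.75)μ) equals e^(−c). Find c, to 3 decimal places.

c = δ²μ/(2 + δ) = 0.75²·253.05/(2 + 0.75) = 51.7602.

51.760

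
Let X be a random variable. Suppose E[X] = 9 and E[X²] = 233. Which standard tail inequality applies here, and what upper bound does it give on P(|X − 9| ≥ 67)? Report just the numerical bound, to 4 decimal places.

0.0339

The first two moments determine the variance, so Chebyshev's inequality is the sharpest standard bound available.
Var(X) = E[X²] − (E[X])² = 233 − 81 = 152.
Chebyshev's inequality: P(|X − μ| ≥ t) ≤ Var(X)/t² = 152/4489 = 0.0339.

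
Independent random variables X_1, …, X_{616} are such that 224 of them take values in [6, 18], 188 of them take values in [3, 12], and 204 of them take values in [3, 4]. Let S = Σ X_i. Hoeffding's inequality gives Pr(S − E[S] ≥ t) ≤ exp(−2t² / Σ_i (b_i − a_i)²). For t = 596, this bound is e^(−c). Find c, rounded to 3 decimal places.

14.898

Σ(b_i − a_i)² = 224·12² + 188·9² + 204·1² = 47688.
c = 2t² / 47688 = 2·596² / 47688 = 14.8975.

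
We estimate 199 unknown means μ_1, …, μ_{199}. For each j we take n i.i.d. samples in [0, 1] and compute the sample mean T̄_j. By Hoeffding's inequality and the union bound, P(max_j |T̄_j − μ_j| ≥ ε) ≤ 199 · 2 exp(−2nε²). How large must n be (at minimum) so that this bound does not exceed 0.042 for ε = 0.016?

Need 2·199·exp(−2nε²) ≤ 0.042, i.e. exp(−2nε²) ≤ 0.042/398.
So 2nε² ≥ ln(398/0.042) = 9.156538.
Hence n ≥ 9.156538/(2·0.016²) = 17883.863.
The smallest integer n is 17884.

17884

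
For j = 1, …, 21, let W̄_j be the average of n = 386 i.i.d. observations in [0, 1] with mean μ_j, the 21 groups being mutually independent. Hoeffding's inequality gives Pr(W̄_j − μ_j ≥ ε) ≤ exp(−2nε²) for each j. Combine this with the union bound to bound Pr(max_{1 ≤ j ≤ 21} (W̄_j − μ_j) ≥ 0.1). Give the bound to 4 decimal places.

0.0093

Per-experiment Hoeffding bound: exp(−2·386·0.1²) = exp(−7.72000) = 0.00044386.
Union bound over 21 events: 21·0.00044386 = 0.00932.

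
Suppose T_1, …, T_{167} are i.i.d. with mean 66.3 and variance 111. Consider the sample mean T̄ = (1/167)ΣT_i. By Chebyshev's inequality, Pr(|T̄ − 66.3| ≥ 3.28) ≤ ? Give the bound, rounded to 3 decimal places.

Var(T̄) = Var(T_i)/n = 111/167 = 0.66467.
Chebyshev: Pr(|T̄ − 66.3| ≥ 3.28) ≤ Var(T̄)/(3.28)² = 111/(167·3.28²) = 0.0618.

0.062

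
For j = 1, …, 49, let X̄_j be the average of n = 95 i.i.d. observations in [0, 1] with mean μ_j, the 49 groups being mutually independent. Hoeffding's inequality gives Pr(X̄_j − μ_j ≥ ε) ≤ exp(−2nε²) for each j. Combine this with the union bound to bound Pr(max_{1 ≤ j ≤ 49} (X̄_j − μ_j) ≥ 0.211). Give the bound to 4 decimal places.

0.0104

Per-experiment Hoeffding bound: exp(−2·95·0.211²) = exp(−8.45899) = 0.00021199.
Union bound over 49 events: 49·0.00021199 = 0.01039.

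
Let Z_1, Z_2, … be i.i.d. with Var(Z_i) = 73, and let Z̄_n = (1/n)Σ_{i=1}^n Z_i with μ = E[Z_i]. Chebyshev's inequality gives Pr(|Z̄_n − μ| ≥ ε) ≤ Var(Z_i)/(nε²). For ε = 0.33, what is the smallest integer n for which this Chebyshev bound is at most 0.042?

15961

Require 73/(n·0.33²) ≤ 0.042, i.e. n ≥ 73/(0.042·0.33²) = 15960.471.
The smallest integer n is 15961.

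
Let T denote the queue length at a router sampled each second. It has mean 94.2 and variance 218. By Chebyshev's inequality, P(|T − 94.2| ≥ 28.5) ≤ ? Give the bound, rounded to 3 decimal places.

0.268

Chebyshev: P(|T − μ| ≥ t) ≤ Var(T)/t².
Bound = 218 / 812.25 = 0.2684.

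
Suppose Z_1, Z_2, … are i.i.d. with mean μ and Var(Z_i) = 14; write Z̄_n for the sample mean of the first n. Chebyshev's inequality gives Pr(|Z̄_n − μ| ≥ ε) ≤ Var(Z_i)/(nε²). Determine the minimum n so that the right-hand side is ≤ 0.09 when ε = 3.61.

12

Require 14/(n·3.61²) ≤ 0.09, i.e. n ≥ 14/(0.09·3.61²) = 11.936.
The smallest integer n is 12.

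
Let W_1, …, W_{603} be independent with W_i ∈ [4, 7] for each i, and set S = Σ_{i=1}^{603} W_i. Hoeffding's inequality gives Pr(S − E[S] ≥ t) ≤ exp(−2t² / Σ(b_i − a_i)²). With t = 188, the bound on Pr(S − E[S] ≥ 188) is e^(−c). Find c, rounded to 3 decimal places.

13.025

Σ(b_i − a_i)² = 603·(3)² = 5427.
c = 2t²/5427 = 2·188²/5427 = 13.0252.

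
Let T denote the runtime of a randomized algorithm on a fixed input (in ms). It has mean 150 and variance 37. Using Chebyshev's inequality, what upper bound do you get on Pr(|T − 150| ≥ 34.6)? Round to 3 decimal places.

Chebyshev: Pr(|T − μ| ≥ t) ≤ Var(T)/t².
Bound = 37 / 1197.16 = 0.0309.

0.031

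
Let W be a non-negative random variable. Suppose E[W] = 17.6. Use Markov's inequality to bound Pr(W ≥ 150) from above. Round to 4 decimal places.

Markov's inequality: for a non-negative random variable, Pr(W ≥ a) ≤ E[W]/a.
Here E[W] = 17.6 and a = 150, so the bound is 17.6/150 = 0.1173.

0.1173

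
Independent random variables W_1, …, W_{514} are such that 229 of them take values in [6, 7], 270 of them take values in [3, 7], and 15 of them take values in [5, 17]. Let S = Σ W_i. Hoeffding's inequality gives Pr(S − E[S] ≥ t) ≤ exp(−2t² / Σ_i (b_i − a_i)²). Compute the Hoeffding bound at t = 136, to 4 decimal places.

0.0040

Σ(b_i − a_i)² = 229·1² + 270·4² + 15·12² = 6709.
Exponent = 2·136² / 6709 = 5.51379.
Bound = exp(−5.51379) = 0.00403.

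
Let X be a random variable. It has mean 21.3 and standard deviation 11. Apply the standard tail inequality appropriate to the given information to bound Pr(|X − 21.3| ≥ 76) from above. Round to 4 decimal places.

Mean and variance are known, so Chebyshev's inequality applies.
Chebyshev: Pr(|X − μ| ≥ t) ≤ Var(X)/t².
Var(X) = σ² = 11² = 121.
Bound = 121 / 5776 = 0.0209.

0.0209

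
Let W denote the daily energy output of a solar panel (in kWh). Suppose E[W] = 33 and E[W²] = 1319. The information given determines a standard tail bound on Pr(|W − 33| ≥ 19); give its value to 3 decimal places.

The first two moments determine the variance, so Chebyshev's inequality is the sharpest standard bound available.
Var(W) = E[W²] − (E[W])² = 1319 − 1089 = 230.
Chebyshev's inequality: Pr(|W − μ| ≥ t) ≤ Var(W)/t² = 230/361 = 0.6371.

0.637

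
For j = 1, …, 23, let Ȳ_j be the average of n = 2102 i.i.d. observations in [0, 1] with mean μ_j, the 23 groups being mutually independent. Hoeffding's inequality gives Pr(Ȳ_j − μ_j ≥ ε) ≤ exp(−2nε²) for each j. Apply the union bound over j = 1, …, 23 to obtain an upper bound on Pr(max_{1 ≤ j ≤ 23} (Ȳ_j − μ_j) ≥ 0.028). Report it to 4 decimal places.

Per-experiment Hoeffding bound: exp(−2·2102·0.028²) = exp(−3.29594) = 0.037033.
Union bound over 23 events: 23·0.037033 = 0.85177.

0.8518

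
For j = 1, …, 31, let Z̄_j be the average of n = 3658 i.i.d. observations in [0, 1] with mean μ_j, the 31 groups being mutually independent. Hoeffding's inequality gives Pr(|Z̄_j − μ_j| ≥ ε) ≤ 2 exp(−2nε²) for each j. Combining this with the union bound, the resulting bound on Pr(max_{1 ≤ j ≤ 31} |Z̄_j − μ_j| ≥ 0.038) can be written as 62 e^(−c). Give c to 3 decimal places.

Union bound over the 31 events: Pr(max_{1 ≤ j ≤ 31} |Z̄_j − μ_j| ≥ 0.038) ≤ 31·2·exp(−2nε²) = 62 exp(−2·3658·0.038²).
So c = 2·3658·0.038² = 10.5643.

10.564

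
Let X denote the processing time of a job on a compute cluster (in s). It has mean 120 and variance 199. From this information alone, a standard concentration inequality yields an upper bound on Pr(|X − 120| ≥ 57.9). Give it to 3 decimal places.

Mean and variance are known, so Chebyshev's inequality applies.
Chebyshev: Pr(|X − μ| ≥ t) ≤ Var(X)/t².
Bound = 199 / 3352.41 = 0.0594.

0.059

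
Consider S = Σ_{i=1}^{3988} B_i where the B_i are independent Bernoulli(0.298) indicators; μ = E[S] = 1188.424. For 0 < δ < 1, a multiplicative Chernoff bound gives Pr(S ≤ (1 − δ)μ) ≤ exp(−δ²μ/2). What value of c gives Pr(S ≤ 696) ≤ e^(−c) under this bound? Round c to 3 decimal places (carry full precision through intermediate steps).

102.018

Write 696 = (1 − δ)μ, so δ = 1 − 696/1188.424 = 0.4143504…
Then the exponent is δ²μ/2 = (μ − 696)²/(2μ) = 102.018049.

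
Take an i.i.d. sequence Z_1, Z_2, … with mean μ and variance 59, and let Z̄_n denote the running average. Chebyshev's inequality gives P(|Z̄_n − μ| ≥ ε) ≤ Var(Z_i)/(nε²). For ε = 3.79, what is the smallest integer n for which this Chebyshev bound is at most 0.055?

75

Require 59/(n·3.79²) ≤ 0.055, i.e. n ≥ 59/(0.055·3.79²) = 74.681.
The smallest integer n is 75.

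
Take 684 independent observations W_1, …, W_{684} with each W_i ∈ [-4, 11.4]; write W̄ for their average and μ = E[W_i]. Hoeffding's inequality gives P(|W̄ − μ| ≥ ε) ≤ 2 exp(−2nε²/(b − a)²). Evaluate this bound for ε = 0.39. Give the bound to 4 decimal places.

Exponent: 2nε²/(b − a)² = 2·684·0.39² / 15.4² = 0.87735.
Bound = 2·exp(−0.87735) = 0.83177.

0.8318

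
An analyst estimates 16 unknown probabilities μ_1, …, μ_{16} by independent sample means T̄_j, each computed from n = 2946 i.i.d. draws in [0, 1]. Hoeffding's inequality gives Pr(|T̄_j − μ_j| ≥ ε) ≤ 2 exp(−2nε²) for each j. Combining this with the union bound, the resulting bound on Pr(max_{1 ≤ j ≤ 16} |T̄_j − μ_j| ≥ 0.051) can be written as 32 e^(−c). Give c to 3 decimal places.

15.325

Union bound over the 16 events: Pr(max_{1 ≤ j ≤ 16} |T̄_j − μ_j| ≥ 0.051) ≤ 16·2·exp(−2nε²) = 32 exp(−2·2946·0.051²).
So c = 2·2946·0.051² = 15.3251.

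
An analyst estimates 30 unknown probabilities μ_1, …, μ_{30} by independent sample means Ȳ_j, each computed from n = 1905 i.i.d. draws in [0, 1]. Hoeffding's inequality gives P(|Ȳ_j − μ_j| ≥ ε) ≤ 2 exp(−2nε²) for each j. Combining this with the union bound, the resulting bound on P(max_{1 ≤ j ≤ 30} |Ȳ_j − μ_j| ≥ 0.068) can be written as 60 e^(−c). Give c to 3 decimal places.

Union bound over the 30 events: P(max_{1 ≤ j ≤ 30} |Ȳ_j − μ_j| ≥ 0.068) ≤ 30·2·exp(−2nε²) = 60 exp(−2·1905·0.068²).
So c = 2·1905·0.068² = 17.6174.

17.617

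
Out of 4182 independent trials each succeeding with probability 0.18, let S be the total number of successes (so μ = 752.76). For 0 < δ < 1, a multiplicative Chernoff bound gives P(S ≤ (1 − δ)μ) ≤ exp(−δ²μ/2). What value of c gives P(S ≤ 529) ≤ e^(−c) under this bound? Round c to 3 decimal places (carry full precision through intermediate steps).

33.257

Write 529 = (1 − δ)μ, so δ = 1 − 529/752.76 = 0.2972528…
Then the exponent is δ²μ/2 = (μ − 529)²/(2μ) = 33.256641.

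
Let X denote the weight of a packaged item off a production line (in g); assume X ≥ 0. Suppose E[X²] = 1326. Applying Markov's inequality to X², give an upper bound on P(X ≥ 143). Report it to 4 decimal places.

0.0648

Since X ≥ 0, the event {X ≥ 143} is the same as {X² ≥ 20449}.
Markov's inequality applied to X² gives P(X² ≥ 20449) ≤ E[X²]/20449 = 1326/20449 = 0.0648.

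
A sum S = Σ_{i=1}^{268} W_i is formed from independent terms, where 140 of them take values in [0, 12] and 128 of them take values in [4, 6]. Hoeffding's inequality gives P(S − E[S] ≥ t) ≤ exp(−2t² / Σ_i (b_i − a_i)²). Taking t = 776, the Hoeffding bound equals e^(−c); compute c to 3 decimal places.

58.260

Σ(b_i − a_i)² = 140·12² + 128·2² = 20672.
c = 2t² / 20672 = 2·776² / 20672 = 58.2601.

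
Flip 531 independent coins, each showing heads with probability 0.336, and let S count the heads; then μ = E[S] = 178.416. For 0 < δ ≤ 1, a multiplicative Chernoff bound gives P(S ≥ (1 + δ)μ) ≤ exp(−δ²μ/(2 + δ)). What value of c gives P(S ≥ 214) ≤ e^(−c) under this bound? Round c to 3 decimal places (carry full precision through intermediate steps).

3.227

Write 214 = (1 + δ)μ, so δ = 214/178.416 − 1 = 0.199444…
Then the exponent is δ²μ/(2 + δ) = (214 − μ)² / (μ·(2 + δ)) = 3.226731.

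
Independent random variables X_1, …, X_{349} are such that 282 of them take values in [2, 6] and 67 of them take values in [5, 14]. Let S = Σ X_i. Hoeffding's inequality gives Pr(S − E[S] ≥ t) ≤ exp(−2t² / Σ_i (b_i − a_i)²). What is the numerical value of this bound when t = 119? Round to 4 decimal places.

0.0579

Σ(b_i − a_i)² = 282·4² + 67·9² = 9939.
Exponent = 2·119² / 9939 = 2.84958.
Bound = exp(−2.84958) = 0.05787.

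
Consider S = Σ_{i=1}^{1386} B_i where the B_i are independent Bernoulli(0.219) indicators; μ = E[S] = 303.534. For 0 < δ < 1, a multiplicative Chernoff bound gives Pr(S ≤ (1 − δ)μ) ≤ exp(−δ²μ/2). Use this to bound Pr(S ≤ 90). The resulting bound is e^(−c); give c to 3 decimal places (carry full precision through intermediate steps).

75.110

Write 90 = (1 − δ)μ, so δ = 1 − 90/303.534 = 0.7034929…
Then the exponent is δ²μ/2 = (μ − 90)²/(2μ) = 75.109822.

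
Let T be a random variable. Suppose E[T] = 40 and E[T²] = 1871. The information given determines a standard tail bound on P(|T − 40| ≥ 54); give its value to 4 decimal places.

0.0929

The first two moments determine the variance, so Chebyshev's inequality is the sharpest standard bound available.
Var(T) = E[T²] − (E[T])² = 1871 − 1600 = 271.
Chebyshev's inequality: P(|T − μ| ≥ t) ≤ Var(T)/t² = 271/2916 = 0.0929.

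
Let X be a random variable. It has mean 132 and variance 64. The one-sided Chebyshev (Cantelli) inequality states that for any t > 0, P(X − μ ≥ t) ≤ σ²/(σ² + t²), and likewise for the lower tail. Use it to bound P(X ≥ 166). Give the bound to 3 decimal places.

Here σ² = 64 and t = 34, so σ² + t² = 1220.
Cantelli's bound: 64/1220 = 0.0525.

0.052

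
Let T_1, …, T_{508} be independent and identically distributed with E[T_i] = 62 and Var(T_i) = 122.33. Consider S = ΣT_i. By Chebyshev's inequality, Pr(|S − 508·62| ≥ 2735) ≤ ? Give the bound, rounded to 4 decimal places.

Var(S) = n·Var(T_i) = 508·122.33 = 62143.64.
Chebyshev: Pr(|S − 508·62| ≥ 2735) ≤ Var(S)/2735² = 62143.64/7480225 = 0.0083.

0.0083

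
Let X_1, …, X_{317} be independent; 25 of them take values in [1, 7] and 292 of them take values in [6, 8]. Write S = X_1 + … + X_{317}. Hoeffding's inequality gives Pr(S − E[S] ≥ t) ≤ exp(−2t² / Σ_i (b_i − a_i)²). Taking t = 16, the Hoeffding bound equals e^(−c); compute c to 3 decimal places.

0.248

Σ(b_i − a_i)² = 25·6² + 292·2² = 2068.
c = 2t² / 2068 = 2·16² / 2068 = 0.2476.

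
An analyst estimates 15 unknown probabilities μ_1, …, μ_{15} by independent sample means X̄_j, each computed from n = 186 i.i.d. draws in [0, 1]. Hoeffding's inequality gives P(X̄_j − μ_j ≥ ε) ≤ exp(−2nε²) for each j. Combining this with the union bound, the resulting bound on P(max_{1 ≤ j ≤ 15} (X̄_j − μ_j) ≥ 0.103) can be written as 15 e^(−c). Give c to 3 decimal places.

3.947

Union bound over the 15 events: P(max_{1 ≤ j ≤ 15} (X̄_j − μ_j) ≥ 0.103) ≤ 15·exp(−2nε²) = 15 exp(−2·186·0.103²).
So c = 2·186·0.103² = 3.9465.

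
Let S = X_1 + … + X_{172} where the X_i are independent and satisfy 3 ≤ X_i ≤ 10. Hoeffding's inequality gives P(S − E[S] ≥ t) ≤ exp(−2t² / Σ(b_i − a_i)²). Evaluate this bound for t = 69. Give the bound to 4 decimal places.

0.3231

Σ(b_i − a_i)² = 172·(7)² = 8428.
Exponent = 2·69²/8428 = 1.1298.
Bound = exp(−1.1298) = 0.32310.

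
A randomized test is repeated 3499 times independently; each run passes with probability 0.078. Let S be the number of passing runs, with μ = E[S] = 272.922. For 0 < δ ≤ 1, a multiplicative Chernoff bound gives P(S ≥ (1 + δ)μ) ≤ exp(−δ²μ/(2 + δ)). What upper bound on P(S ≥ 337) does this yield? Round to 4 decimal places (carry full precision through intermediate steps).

0.0012

Write 337 = (1 + δ)μ, so δ = 337/272.922 − 1 = 0.234785…
Then the exponent is δ²μ/(2 + δ) = (337 − μ)² / (μ·(2 + δ)) = 6.731992.
Bound = exp(−6.731992) = 0.00119.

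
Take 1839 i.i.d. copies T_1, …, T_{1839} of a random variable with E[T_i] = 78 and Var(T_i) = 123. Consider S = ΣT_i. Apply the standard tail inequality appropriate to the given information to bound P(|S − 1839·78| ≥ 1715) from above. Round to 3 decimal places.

With mean and variance of each term known, Chebyshev's inequality bounds the deviation of the sum (or sample mean).
Var(S) = n·Var(T_i) = 1839·123 = 226197.
Chebyshev: P(|S − 1839·78| ≥ 1715) ≤ Var(S)/1715² = 226197/2941225 = 0.0769.

0.077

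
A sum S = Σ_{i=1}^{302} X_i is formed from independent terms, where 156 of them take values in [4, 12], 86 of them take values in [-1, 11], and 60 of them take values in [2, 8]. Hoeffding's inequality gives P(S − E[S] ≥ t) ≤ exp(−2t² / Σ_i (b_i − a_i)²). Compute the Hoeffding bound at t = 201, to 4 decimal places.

0.0371

Σ(b_i − a_i)² = 156·8² + 86·12² + 60·6² = 24528.
Exponent = 2·201² / 24528 = 3.29428.
Bound = exp(−3.29428) = 0.03709.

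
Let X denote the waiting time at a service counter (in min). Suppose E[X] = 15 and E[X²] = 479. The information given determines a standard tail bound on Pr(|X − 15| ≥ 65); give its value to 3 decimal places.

The first two moments determine the variance, so Chebyshev's inequality is the sharpest standard bound available.
Var(X) = E[X²] − (E[X])² = 479 − 225 = 254.
Chebyshev's inequality: Pr(|X − μ| ≥ t) ≤ Var(X)/t² = 254/4225 = 0.0601.

0.060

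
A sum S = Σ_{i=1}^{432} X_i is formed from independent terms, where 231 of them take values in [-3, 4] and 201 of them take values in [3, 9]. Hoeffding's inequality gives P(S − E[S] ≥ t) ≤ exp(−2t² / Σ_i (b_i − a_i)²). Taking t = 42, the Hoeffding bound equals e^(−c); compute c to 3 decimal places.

0.190

Σ(b_i − a_i)² = 231·7² + 201·6² = 18555.
c = 2t² / 18555 = 2·42² / 18555 = 0.1901.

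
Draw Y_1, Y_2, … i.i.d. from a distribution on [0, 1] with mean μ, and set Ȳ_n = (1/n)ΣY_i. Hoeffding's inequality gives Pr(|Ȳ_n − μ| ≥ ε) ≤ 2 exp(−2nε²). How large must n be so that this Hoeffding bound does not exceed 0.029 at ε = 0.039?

1392

Require 2·exp(−2nε²) ≤ 0.029, i.e. 2nε² ≥ ln(2/0.029) = 4.233607.
So n ≥ 4.233607 / (2·0.039²) = 1391.718.
The smallest integer n is 1392.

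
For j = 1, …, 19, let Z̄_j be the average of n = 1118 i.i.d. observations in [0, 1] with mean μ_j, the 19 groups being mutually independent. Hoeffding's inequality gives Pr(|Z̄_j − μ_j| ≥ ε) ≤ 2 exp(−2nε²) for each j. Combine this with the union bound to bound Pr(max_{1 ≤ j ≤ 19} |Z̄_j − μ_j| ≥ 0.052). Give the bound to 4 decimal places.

Per-experiment Hoeffding bound: 2·exp(−2·1118·0.052²) = 2·exp(−6.04614) = 0.0047339.
Union bound over 19 events: 19·0.0047339 = 0.08994.

0.0899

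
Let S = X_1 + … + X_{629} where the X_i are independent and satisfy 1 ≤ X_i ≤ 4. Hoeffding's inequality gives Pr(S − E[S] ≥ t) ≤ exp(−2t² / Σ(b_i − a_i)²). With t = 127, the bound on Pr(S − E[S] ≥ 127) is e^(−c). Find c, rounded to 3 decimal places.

Σ(b_i − a_i)² = 629·(3)² = 5661.
c = 2t²/5661 = 2·127²/5661 = 5.6983.

5.698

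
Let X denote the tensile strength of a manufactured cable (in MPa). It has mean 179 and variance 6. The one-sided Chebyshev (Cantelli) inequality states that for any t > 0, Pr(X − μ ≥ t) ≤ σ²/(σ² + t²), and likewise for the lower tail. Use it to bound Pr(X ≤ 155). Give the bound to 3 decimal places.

0.010

Here σ² = 6 and t = 24, so σ² + t² = 582.
Cantelli's bound: 6/582 = 0.0103.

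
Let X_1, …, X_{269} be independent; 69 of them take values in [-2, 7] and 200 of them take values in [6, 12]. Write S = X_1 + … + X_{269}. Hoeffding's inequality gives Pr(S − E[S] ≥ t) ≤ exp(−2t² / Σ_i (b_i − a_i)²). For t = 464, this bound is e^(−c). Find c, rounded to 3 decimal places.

Σ(b_i − a_i)² = 69·9² + 200·6² = 12789.
c = 2t² / 12789 = 2·464² / 12789 = 33.6689.

33.669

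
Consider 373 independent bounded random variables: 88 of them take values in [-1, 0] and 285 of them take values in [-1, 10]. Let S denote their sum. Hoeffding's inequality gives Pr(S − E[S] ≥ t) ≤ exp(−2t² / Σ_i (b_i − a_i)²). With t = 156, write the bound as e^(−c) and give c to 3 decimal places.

Σ(b_i − a_i)² = 88·1² + 285·11² = 34573.
c = 2t² / 34573 = 2·156² / 34573 = 1.4078.

1.408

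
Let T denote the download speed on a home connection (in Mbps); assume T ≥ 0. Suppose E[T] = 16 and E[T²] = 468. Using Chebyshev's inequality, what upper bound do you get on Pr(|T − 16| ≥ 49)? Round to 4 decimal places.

Var(T) = E[T²] − (E[T])² = 468 − 256 = 212.
Chebyshev's inequality: Pr(|T − μ| ≥ t) ≤ Var(T)/t² = 212/2401 = 0.0883.

0.0883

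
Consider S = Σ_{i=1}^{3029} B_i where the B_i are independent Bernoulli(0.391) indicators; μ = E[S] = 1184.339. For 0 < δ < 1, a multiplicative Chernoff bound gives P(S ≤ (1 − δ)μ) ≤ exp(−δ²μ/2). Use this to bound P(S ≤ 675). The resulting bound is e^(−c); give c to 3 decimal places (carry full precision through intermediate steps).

109.524

Write 675 = (1 − δ)μ, so δ = 1 − 675/1184.339 = 0.4300618…
Then the exponent is δ²μ/2 = (μ − 675)²/(2μ) = 109.523632.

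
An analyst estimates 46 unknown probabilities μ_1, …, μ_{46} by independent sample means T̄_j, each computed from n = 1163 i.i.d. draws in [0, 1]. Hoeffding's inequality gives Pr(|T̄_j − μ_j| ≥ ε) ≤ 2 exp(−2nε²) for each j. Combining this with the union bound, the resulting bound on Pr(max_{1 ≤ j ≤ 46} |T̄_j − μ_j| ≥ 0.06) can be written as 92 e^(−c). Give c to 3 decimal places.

Union bound over the 46 events: Pr(max_{1 ≤ j ≤ 46} |T̄_j − μ_j| ≥ 0.06) ≤ 46·2·exp(−2nε²) = 92 exp(−2·1163·0.06²).
So c = 2·1163·0.06² = 8.3736.

8.374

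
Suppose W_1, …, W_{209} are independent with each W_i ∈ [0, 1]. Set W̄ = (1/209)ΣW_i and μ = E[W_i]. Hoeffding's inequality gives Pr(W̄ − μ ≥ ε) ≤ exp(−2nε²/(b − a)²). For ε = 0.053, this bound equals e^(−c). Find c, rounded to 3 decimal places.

c = 2nε²/(b − a)² = 2·209·0.053² / 1² = 1.1742.

1.174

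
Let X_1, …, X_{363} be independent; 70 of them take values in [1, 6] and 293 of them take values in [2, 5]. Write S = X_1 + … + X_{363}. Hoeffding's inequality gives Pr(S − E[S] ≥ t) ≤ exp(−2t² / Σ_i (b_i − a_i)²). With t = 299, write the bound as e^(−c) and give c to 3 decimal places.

Σ(b_i − a_i)² = 70·5² + 293·3² = 4387.
c = 2t² / 4387 = 2·299² / 4387 = 40.7572.

40.757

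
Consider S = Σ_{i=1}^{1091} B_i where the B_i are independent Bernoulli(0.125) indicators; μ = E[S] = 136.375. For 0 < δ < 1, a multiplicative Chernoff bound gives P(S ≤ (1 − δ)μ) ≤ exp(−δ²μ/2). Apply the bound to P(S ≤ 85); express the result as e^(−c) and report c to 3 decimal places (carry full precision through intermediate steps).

9.677

Write 85 = (1 − δ)μ, so δ = 1 − 85/136.375 = 0.3767186…
Then the exponent is δ²μ/2 = (μ − 85)²/(2μ) = 9.676959.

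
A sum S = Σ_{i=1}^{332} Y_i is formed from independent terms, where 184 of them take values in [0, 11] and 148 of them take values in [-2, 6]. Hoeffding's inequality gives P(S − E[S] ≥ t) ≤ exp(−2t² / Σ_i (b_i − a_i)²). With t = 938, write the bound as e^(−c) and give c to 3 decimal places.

Σ(b_i − a_i)² = 184·11² + 148·8² = 31736.
c = 2t² / 31736 = 2·938² / 31736 = 55.4477.

55.448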